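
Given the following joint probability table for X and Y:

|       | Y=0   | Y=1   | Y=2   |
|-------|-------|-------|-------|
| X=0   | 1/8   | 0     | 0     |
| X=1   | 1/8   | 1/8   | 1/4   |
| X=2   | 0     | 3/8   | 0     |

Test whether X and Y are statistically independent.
Marginal P(X) (row sums):
  P(X=0) = 1/8 + 0 + 0 = 1/8
  P(X=1) = 1/8 + 1/8 + 1/4 = 1/2
  P(X=2) = 0 + 3/8 + 0 = 3/8
Marginal P(Y) (column sums):
  P(Y=0) = 1/8 + 1/8 + 0 = 1/4
  P(Y=1) = 0 + 1/8 + 3/8 = 1/2
  P(Y=2) = 0 + 1/4 + 0 = 1/4

X and Y are independent iff P(X=i,Y=j) = P(X=i)·P(Y=j) for every cell.
  P(X=0)·P(Y=0) = 1/8 × 1/4 = 1/32, but P(X=0,Y=0) = 1/8 ✗

No, X and Y are not independent. Quantitatively, I(X;Y) > 0:

H(X) = -[(1/8)·log₂(1/8) + (1/2)·log₂(1/2) + (3/8)·log₂(3/8)]
  = 0.3750 + 0.5000 + 0.5306
  = 1.4056 bits
H(Y) = -[(1/4)·log₂(1/4) + (1/2)·log₂(1/2) + (1/4)·log₂(1/4)]
  = 0.5000 + 0.5000 + 0.5000
  = 1.5000 bits
H(X,Y) = -[(1/8)·log₂(1/8) + (1/8)·log₂(1/8) + (1/8)·log₂(1/8) + (1/4)·log₂(1/4) + (3/8)·log₂(3/8)]
  = 0.3750 + 0.3750 + 0.3750 + 0.5000 + 0.5306
  = 2.1556 bits
I(X;Y) = H(X) + H(Y) - H(X,Y) = 1.4056 + 1.5000 - 2.1556 = 0.7500 bits > 0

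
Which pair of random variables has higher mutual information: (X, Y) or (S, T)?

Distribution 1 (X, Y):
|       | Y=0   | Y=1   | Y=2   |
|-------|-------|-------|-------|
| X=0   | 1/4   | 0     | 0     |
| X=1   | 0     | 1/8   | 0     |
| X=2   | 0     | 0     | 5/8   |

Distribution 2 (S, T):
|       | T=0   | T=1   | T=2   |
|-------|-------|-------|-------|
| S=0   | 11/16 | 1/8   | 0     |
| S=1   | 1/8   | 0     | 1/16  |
Distribution 1 (X, Y):
Marginal P(X) (row sums):
  P(X=0) = 1/4 + 0 + 0 = 1/4
  P(X=1) = 0 + 1/8 + 0 = 1/8
  P(X=2) = 0 + 0 + 5/8 = 5/8
Marginal P(Y) (column sums):
  P(Y=0) = 1/4 + 0 + 0 = 1/4
  P(Y=1) = 0 + 1/8 + 0 = 1/8
  P(Y=2) = 0 + 0 + 5/8 = 5/8

H(X) = -[(1/4)·log₂(1/4) + (1/8)·log₂(1/8) + (5/8)·log₂(5/8)]
  = 0.5000 + 0.3750 + 0.4238
  = 1.2988 bits
H(Y) = -[(1/4)·log₂(1/4) + (1/8)·log₂(1/8) + (5/8)·log₂(5/8)]
  = 0.5000 + 0.3750 + 0.4238
  = 1.2988 bits
H(X,Y) = -[(1/4)·log₂(1/4) + (1/8)·log₂(1/8) + (5/8)·log₂(5/8)]
  = 0.5000 + 0.3750 + 0.4238
  = 1.2988 bits

I(X;Y) = H(X) + H(Y) - H(X,Y)
  = 1.2988 + 1.2988 - 1.2988
  = 1.2988 bits

Distribution 2 (S, T):
Marginal P(S) (row sums):
  P(S=0) = 11/16 + 1/8 + 0 = 13/16
  P(S=1) = 1/8 + 0 + 1/16 = 3/16
Marginal P(T) (column sums):
  P(T=0) = 11/16 + 1/8 = 13/16
  P(T=1) = 1/8 + 0 = 1/8
  P(T=2) = 0 + 1/16 = 1/16

H(S) = -[(13/16)·log₂(13/16) + (3/16)·log₂(3/16)]
  = 0.2434 + 0.4528
  = 0.6962 bits
H(T) = -[(13/16)·log₂(13/16) + (1/8)·log₂(1/8) + (1/16)·log₂(1/16)]
  = 0.2434 + 0.3750 + 0.2500
  = 0.8684 bits
H(S,T) = -[(11/16)·log₂(11/16) + (1/8)·log₂(1/8) + (1/8)·log₂(1/8) + (1/16)·log₂(1/16)]
  = 0.3716 + 0.3750 + 0.3750 + 0.2500
  = 1.3716 bits

I(S;T) = H(S) + H(T) - H(S,T)
  = 0.6962 + 0.8684 - 1.3716
  = 0.1930 bits

I(X;Y) = 1.2988 bits > I(S;T) = 0.1930 bits, so (X, Y) has the higher mutual information (stronger dependence).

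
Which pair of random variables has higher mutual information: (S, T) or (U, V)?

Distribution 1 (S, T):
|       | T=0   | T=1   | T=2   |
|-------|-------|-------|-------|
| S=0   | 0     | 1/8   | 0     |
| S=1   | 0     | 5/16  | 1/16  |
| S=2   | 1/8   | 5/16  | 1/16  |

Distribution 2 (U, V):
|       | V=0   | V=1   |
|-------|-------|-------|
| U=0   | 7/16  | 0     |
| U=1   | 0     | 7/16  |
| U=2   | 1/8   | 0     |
Distribution 1 (S, T):
Marginal P(S) (row sums):
  P(S=0) = 0 + 1/8 + 0 = 1/8
  P(S=1) = 0 + 5/16 + 1/16 = 3/8
  P(S=2) = 1/8 + 5/16 + 1/16 = 1/2
Marginal P(T) (column sums):
  P(T=0) = 0 + 0 + 1/8 = 1/8
  P(T=1) = 1/8 + 5/16 + 5/16 = 3/4
  P(T=2) = 0 + 1/16 + 1/16 = 1/8

H(S) = -[(1/8)·log₂(1/8) + (3/8)·log₂(3/8) + (1/2)·log₂(1/2)]
  = 0.3750 + 0.5306 + 0.5000
  = 1.4056 bits
H(T) = -[(1/8)·log₂(1/8) + (3/4)·log₂(3/4) + (1/8)·log₂(1/8)]
  = 0.3750 + 0.3113 + 0.3750
  = 1.0613 bits
H(S,T) = -[(1/8)·log₂(1/8) + (5/16)·log₂(5/16) + (1/16)·log₂(1/16) + (1/8)·log₂(1/8) + (5/16)·log₂(5/16) + (1/16)·log₂(1/16)]
  = 0.3750 + 0.5244 + 0.2500 + 0.3750 + 0.5244 + 0.2500
  = 2.2988 bits

I(S;T) = H(S) + H(T) - H(S,T)
  = 1.4056 + 1.0613 - 2.2988
  = 0.1681 bits

Distribution 2 (U, V):
Marginal P(U) (row sums):
  P(U=0) = 7/16 + 0 = 7/16
  P(U=1) = 0 + 7/16 = 7/16
  P(U=2) = 1/8 + 0 = 1/8
Marginal P(V) (column sums):
  P(V=0) = 7/16 + 0 + 1/8 = 9/16
  P(V=1) = 0 + 7/16 + 0 = 7/16

H(U) = -[(7/16)·log₂(7/16) + (7/16)·log₂(7/16) + (1/8)·log₂(1/8)]
  = 0.5218 + 0.5218 + 0.3750
  = 1.4186 bits
H(V) = -[(9/16)·log₂(9/16) + (7/16)·log₂(7/16)]
  = 0.4669 + 0.5218
  = 0.9887 bits
H(U,V) = -[(7/16)·log₂(7/16) + (7/16)·log₂(7/16) + (1/8)·log₂(1/8)]
  = 0.5218 + 0.5218 + 0.3750
  = 1.4186 bits

I(U;V) = H(U) + H(V) - H(U,V)
  = 1.4186 + 0.9887 - 1.4186
  = 0.9887 bits

I(U;V) = 0.9887 bits > I(S;T) = 0.1681 bits, so (U, V) has the higher mutual information (stronger dependence).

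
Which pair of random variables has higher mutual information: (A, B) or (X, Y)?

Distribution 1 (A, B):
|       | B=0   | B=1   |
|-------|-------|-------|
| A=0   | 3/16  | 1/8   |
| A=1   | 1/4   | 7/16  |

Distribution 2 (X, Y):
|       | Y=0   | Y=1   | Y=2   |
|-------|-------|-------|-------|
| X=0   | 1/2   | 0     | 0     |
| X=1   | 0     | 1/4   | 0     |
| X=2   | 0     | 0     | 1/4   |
Distribution 1 (A, B):
Marginal P(A) (row sums):
  P(A=0) = 3/16 + 1/8 = 5/16
  P(A=1) = 1/4 + 7/16 = 11/16
Marginal P(B) (column sums):
  P(B=0) = 3/16 + 1/4 = 7/16
  P(B=1) = 1/8 + 7/16 = 9/16

H(A) = -[(5/16)·log₂(5/16) + (11/16)·log₂(11/16)]
  = 0.5244 + 0.3716
  = 0.8960 bits
H(B) = -[(7/16)·log₂(7/16) + (9/16)·log₂(9/16)]
  = 0.5218 + 0.4669
  = 0.9887 bits
H(A,B) = -[(3/16)·log₂(3/16) + (1/8)·log₂(1/8) + (1/4)·log₂(1/4) + (7/16)·log₂(7/16)]
  = 0.4528 + 0.3750 + 0.5000 + 0.5218
  = 1.8496 bits

I(A;B) = H(A) + H(B) - H(A,B)
  = 0.8960 + 0.9887 - 1.8496
  = 0.0351 bits

Distribution 2 (X, Y):
Marginal P(X) (row sums):
  P(X=0) = 1/2 + 0 + 0 = 1/2
  P(X=1) = 0 + 1/4 + 0 = 1/4
  P(X=2) = 0 + 0 + 1/4 = 1/4
Marginal P(Y) (column sums):
  P(Y=0) = 1/2 + 0 + 0 = 1/2
  P(Y=1) = 0 + 1/4 + 0 = 1/4
  P(Y=2) = 0 + 0 + 1/4 = 1/4

H(X) = -[(1/2)·log₂(1/2) + (1/4)·log₂(1/4) + (1/4)·log₂(1/4)]
  = 0.5000 + 0.5000 + 0.5000
  = 1.5000 bits
H(Y) = -[(1/2)·log₂(1/2) + (1/4)·log₂(1/4) + (1/4)·log₂(1/4)]
  = 0.5000 + 0.5000 + 0.5000
  = 1.5000 bits
H(X,Y) = -[(1/2)·log₂(1/2) + (1/4)·log₂(1/4) + (1/4)·log₂(1/4)]
  = 0.5000 + 0.5000 + 0.5000
  = 1.5000 bits

I(X;Y) = H(X) + H(Y) - H(X,Y)
  = 1.5000 + 1.5000 - 1.5000
  = 1.5000 bits

I(X;Y) = 1.5000 bits > I(A;B) = 0.0351 bits, so (X, Y) has the higher mutual information (stronger dependence).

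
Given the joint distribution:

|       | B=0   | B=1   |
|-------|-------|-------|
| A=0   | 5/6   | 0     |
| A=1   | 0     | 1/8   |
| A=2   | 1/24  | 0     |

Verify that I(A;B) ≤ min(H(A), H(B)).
Marginal P(A) (row sums):
  P(A=0) = 5/6 + 0 = 5/6
  P(A=1) = 0 + 1/8 = 1/8
  P(A=2) = 1/24 + 0 = 1/24
Marginal P(B) (column sums):
  P(B=0) = 5/6 + 0 + 1/24 = 7/8
  P(B=1) = 0 + 1/8 + 0 = 1/8

H(A) = -[(5/6)·log₂(5/6) + (1/8)·log₂(1/8) + (1/24)·log₂(1/24)]
  = 0.2192 + 0.3750 + 0.1910
  = 0.7852 bits
H(B) = -[(7/8)·log₂(7/8) + (1/8)·log₂(1/8)]
  = 0.1686 + 0.3750
  = 0.5436 bits
H(A,B) = -[(5/6)·log₂(5/6) + (1/8)·log₂(1/8) + (1/24)·log₂(1/24)]
  = 0.2192 + 0.3750 + 0.1910
  = 0.7852 bits

I(A;B) = H(A) + H(B) - H(A,B)
  = 0.7852 + 0.5436 - 0.7852
  = 0.5436 bits

min(H(A), H(B)) = min(0.7852, 0.5436) = 0.5436 bits
Since 0.5436 ≤ 0.5436, the bound is satisfied ✓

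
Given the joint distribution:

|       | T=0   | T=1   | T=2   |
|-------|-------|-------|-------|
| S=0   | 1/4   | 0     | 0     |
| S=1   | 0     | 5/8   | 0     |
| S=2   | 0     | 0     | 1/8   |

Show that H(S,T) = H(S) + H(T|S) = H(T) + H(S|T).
Marginal P(S) (row sums):
  P(S=0) = 1/4 + 0 + 0 = 1/4
  P(S=1) = 0 + 5/8 + 0 = 5/8
  P(S=2) = 0 + 0 + 1/8 = 1/8
Marginal P(T) (column sums):
  P(T=0) = 1/4 + 0 + 0 = 1/4
  P(T=1) = 0 + 5/8 + 0 = 5/8
  P(T=2) = 0 + 0 + 1/8 = 1/8

Decomposition 1: H(S) + H(T|S)
H(S) = -[(1/4)·log₂(1/4) + (5/8)·log₂(5/8) + (1/8)·log₂(1/8)]
  = 0.5000 + 0.4238 + 0.3750
  = 1.2988 bits
H(T|S) = -Σ P(S,T)·log₂ P(T|S), where P(T|S) = P(S,T) / P(S)
  (cells with P(S,T) = 0 contribute 0)
  (S=0,T=0): P(T|S) = (1/4)/(1/4) = 1;  -(1/4)·log₂(1) = 0.0000
  (S=1,T=1): P(T|S) = (5/8)/(5/8) = 1;  -(5/8)·log₂(1) = 0.0000
  (S=2,T=2): P(T|S) = (1/8)/(1/8) = 1;  -(1/8)·log₂(1) = 0.0000
H(T|S) = 0.0000 + 0.0000 + 0.0000
  = 0.0000 bits
H(S) + H(T|S) = 1.2988 + 0.0000 = 1.2988 bits

Decomposition 2: H(T) + H(S|T)
H(T) = -[(1/4)·log₂(1/4) + (5/8)·log₂(5/8) + (1/8)·log₂(1/8)]
  = 0.5000 + 0.4238 + 0.3750
  = 1.2988 bits
H(S|T) = -Σ P(S,T)·log₂ P(S|T), where P(S|T) = P(S,T) / P(T)
  (cells with P(S,T) = 0 contribute 0)
  (S=0,T=0): P(S|T) = (1/4)/(1/4) = 1;  -(1/4)·log₂(1) = 0.0000
  (S=1,T=1): P(S|T) = (5/8)/(5/8) = 1;  -(5/8)·log₂(1) = 0.0000
  (S=2,T=2): P(S|T) = (1/8)/(1/8) = 1;  -(1/8)·log₂(1) = 0.0000
H(S|T) = 0.0000 + 0.0000 + 0.0000
  = 0.0000 bits
H(T) + H(S|T) = 1.2988 + 0.0000 = 1.2988 bits

Direct computation of the joint entropy:
H(S,T) = -[(1/4)·log₂(1/4) + (5/8)·log₂(5/8) + (1/8)·log₂(1/8)]
  = 0.5000 + 0.4238 + 0.3750
  = 1.2988 bits

All three agree: H(S,T) = 1.2988 bits ✓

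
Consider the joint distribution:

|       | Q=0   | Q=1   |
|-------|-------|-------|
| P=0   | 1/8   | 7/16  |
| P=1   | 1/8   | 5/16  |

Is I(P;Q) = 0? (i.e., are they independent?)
Marginal P(P) (row sums):
  P(P=0) = 1/8 + 7/16 = 9/16
  P(P=1) = 1/8 + 5/16 = 7/16
Marginal P(Q) (column sums):
  P(Q=0) = 1/8 + 1/8 = 1/4
  P(Q=1) = 7/16 + 5/16 = 3/4

P and Q are independent iff P(P=i,Q=j) = P(P=i)·P(Q=j) for every cell.
  P(P=0)·P(Q=0) = 9/16 × 1/4 = 9/64, but P(P=0,Q=0) = 1/8 ✗

No, P and Q are not independent. Quantitatively, I(P;Q) > 0:

H(P) = -[(9/16)·log₂(9/16) + (7/16)·log₂(7/16)]
  = 0.4669 + 0.5218
  = 0.9887 bits
H(Q) = -[(1/4)·log₂(1/4) + (3/4)·log₂(3/4)]
  = 0.5000 + 0.3113
  = 0.8113 bits
H(P,Q) = -[(1/8)·log₂(1/8) + (7/16)·log₂(7/16) + (1/8)·log₂(1/8) + (5/16)·log₂(5/16)]
  = 0.3750 + 0.5218 + 0.3750 + 0.5244
  = 1.7962 bits
I(P;Q) = H(P) + H(Q) - H(P,Q) = 0.9887 + 0.8113 - 1.7962 = 0.0038 bits > 0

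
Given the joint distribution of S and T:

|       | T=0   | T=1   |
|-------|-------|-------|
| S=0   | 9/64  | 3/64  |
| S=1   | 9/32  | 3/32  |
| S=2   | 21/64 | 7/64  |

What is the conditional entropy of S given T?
Marginal P(T) (column sums):
  P(T=0) = 9/64 + 9/32 + 21/64 = 3/4
  P(T=1) = 3/64 + 3/32 + 7/64 = 1/4

H(S|T) = -Σ P(S,T)·log₂ P(S|T), where P(S|T) = P(S,T) / P(T)
  (S=0,T=0): P(S|T) = (9/64)/(3/4) = 3/16;  -(9/64)·log₂(3/16) = 0.3396
  (S=0,T=1): P(S|T) = (3/64)/(1/4) = 3/16;  -(3/64)·log₂(3/16) = 0.1132
  (S=1,T=0): P(S|T) = (9/32)/(3/4) = 3/8;  -(9/32)·log₂(3/8) = 0.3980
  (S=1,T=1): P(S|T) = (3/32)/(1/4) = 3/8;  -(3/32)·log₂(3/8) = 0.1327
  (S=2,T=0): P(S|T) = (21/64)/(3/4) = 7/16;  -(21/64)·log₂(7/16) = 0.3913
  (S=2,T=1): P(S|T) = (7/64)/(1/4) = 7/16;  -(7/64)·log₂(7/16) = 0.1304
H(S|T) = 0.3396 + 0.1132 + 0.3980 + 0.1327 + 0.3913 + 0.1304
  = 1.5052 bits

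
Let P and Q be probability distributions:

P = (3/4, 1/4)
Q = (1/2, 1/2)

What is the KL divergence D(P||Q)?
D(P||Q) = Σ P(i) log₂(P(i)/Q(i))
  i=0: (3/4) × log₂((3/4)/(1/2)) = (3/4) × log₂(3/2) = 0.4387
  i=1: (1/4) × log₂((1/4)/(1/2)) = (1/4) × log₂(1/2) = -0.2500
D(P||Q) = 0.4387 - 0.2500
  = 0.1887 bits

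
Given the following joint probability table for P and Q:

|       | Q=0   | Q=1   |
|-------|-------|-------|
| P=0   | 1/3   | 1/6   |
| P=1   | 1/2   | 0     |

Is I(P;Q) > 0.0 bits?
Marginal P(P) (row sums):
  P(P=0) = 1/3 + 1/6 = 1/2
  P(P=1) = 1/2 + 0 = 1/2
Marginal P(Q) (column sums):
  P(Q=0) = 1/3 + 1/2 = 5/6
  P(Q=1) = 1/6 + 0 = 1/6

H(P) = -[(1/2)·log₂(1/2) + (1/2)·log₂(1/2)]
  = 0.5000 + 0.5000
  = 1.0000 bits
H(Q) = -[(5/6)·log₂(5/6) + (1/6)·log₂(1/6)]
  = 0.2192 + 0.4308
  = 0.6500 bits
H(P,Q) = -[(1/3)·log₂(1/3) + (1/6)·log₂(1/6) + (1/2)·log₂(1/2)]
  = 0.5283 + 0.4308 + 0.5000
  = 1.4591 bits

I(P;Q) = H(P) + H(Q) - H(P,Q)
  = 1.0000 + 0.6500 - 1.4591
  = 0.1909 bits

Yes. I(P;Q) = 0.1909 bits, which is > 0.0 bits.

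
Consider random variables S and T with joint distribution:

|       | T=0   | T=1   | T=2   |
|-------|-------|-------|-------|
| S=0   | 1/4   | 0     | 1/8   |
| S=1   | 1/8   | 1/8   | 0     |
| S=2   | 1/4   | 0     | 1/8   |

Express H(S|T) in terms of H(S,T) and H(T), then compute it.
H(S|T) = H(S,T) - H(T)

Marginal P(T) (column sums):
  P(T=0) = 1/4 + 1/8 + 1/4 = 5/8
  P(T=1) = 0 + 1/8 + 0 = 1/8
  P(T=2) = 1/8 + 0 + 1/8 = 1/4

H(S,T) = -[(1/4)·log₂(1/4) + (1/8)·log₂(1/8) + (1/8)·log₂(1/8) + (1/8)·log₂(1/8) + (1/4)·log₂(1/4) + (1/8)·log₂(1/8)]
  = 0.5000 + 0.3750 + 0.3750 + 0.3750 + 0.5000 + 0.3750
  = 2.5000 bits
H(T) = -[(5/8)·log₂(5/8) + (1/8)·log₂(1/8) + (1/4)·log₂(1/4)]
  = 0.4238 + 0.3750 + 0.5000
  = 1.2988 bits

H(S|T) = 2.5000 - 1.2988 = 1.2012 bits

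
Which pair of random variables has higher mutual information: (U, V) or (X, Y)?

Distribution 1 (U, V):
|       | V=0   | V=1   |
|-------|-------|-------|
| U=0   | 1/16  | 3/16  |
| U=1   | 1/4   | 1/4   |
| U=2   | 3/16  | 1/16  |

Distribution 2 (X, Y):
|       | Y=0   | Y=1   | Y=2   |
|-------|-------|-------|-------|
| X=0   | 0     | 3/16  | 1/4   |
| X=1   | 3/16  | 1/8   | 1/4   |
Distribution 1 (U, V):
Marginal P(U) (row sums):
  P(U=0) = 1/16 + 3/16 = 1/4
  P(U=1) = 1/4 + 1/4 = 1/2
  P(U=2) = 3/16 + 1/16 = 1/4
Marginal P(V) (column sums):
  P(V=0) = 1/16 + 1/4 + 3/16 = 1/2
  P(V=1) = 3/16 + 1/4 + 1/16 = 1/2

H(U) = -[(1/4)·log₂(1/4) + (1/2)·log₂(1/2) + (1/4)·log₂(1/4)]
  = 0.5000 + 0.5000 + 0.5000
  = 1.5000 bits
H(V) = -[(1/2)·log₂(1/2) + (1/2)·log₂(1/2)]
  = 0.5000 + 0.5000
  = 1.0000 bits
H(U,V) = -[(1/16)·log₂(1/16) + (3/16)·log₂(3/16) + (1/4)·log₂(1/4) + (1/4)·log₂(1/4) + (3/16)·log₂(3/16) + (1/16)·log₂(1/16)]
  = 0.2500 + 0.4528 + 0.5000 + 0.5000 + 0.4528 + 0.2500
  = 2.4056 bits

I(U;V) = H(U) + H(V) - H(U,V)
  = 1.5000 + 1.0000 - 2.4056
  = 0.0944 bits

Distribution 2 (X, Y):
Marginal P(X) (row sums):
  P(X=0) = 0 + 3/16 + 1/4 = 7/16
  P(X=1) = 3/16 + 1/8 + 1/4 = 9/16
Marginal P(Y) (column sums):
  P(Y=0) = 0 + 3/16 = 3/16
  P(Y=1) = 3/16 + 1/8 = 5/16
  P(Y=2) = 1/4 + 1/4 = 1/2

H(X) = -[(7/16)·log₂(7/16) + (9/16)·log₂(9/16)]
  = 0.5218 + 0.4669
  = 0.9887 bits
H(Y) = -[(3/16)·log₂(3/16) + (5/16)·log₂(5/16) + (1/2)·log₂(1/2)]
  = 0.4528 + 0.5244 + 0.5000
  = 1.4772 bits
H(X,Y) = -[(3/16)·log₂(3/16) + (1/4)·log₂(1/4) + (3/16)·log₂(3/16) + (1/8)·log₂(1/8) + (1/4)·log₂(1/4)]
  = 0.4528 + 0.5000 + 0.4528 + 0.3750 + 0.5000
  = 2.2806 bits

I(X;Y) = H(X) + H(Y) - H(X,Y)
  = 0.9887 + 1.4772 - 2.2806
  = 0.1853 bits

I(X;Y) = 0.1853 bits > I(U;V) = 0.0944 bits, so (X, Y) has the higher mutual information (stronger dependence).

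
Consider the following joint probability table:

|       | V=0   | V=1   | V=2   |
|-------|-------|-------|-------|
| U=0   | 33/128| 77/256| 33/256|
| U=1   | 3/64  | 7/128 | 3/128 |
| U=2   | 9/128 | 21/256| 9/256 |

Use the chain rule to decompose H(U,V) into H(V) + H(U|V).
By the chain rule: H(U,V) = H(V) + H(U|V)

Marginal P(V) (column sums):
  P(V=0) = 33/128 + 3/64 + 9/128 = 3/8
  P(V=1) = 77/256 + 7/128 + 21/256 = 7/16
  P(V=2) = 33/256 + 3/128 + 9/256 = 3/16
H(V) = -[(3/8)·log₂(3/8) + (7/16)·log₂(7/16) + (3/16)·log₂(3/16)]
  = 0.5306 + 0.5218 + 0.4528
  = 1.5052 bits
H(U|V) = -Σ P(U,V)·log₂ P(U|V), where P(U|V) = P(U,V) / P(V)
  (U=0,V=0): P(U|V) = (33/128)/(3/8) = 11/16;  -(33/128)·log₂(11/16) = 0.1394
  (U=0,V=1): P(U|V) = (77/256)/(7/16) = 11/16;  -(77/256)·log₂(11/16) = 0.1626
  (U=0,V=2): P(U|V) = (33/256)/(3/16) = 11/16;  -(33/256)·log₂(11/16) = 0.0697
  (U=1,V=0): P(U|V) = (3/64)/(3/8) = 1/8;  -(3/64)·log₂(1/8) = 0.1406
  (U=1,V=1): P(U|V) = (7/128)/(7/16) = 1/8;  -(7/128)·log₂(1/8) = 0.1641
  (U=1,V=2): P(U|V) = (3/128)/(3/16) = 1/8;  -(3/128)·log₂(1/8) = 0.0703
  (U=2,V=0): P(U|V) = (9/128)/(3/8) = 3/16;  -(9/128)·log₂(3/16) = 0.1698
  (U=2,V=1): P(U|V) = (21/256)/(7/16) = 3/16;  -(21/256)·log₂(3/16) = 0.1981
  (U=2,V=2): P(U|V) = (9/256)/(3/16) = 3/16;  -(9/256)·log₂(3/16) = 0.0849
H(U|V) = 0.1394 + 0.1626 + 0.0697 + 0.1406 + 0.1641 + 0.0703 + 0.1698 + 0.1981 + 0.0849
  = 1.1995 bits

H(U,V) = H(V) + H(U|V) = 1.5052 + 1.1995 = 2.7047 bits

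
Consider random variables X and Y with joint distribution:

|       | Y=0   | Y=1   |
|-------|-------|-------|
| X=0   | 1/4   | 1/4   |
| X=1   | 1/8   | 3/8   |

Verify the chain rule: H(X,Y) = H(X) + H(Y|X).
Left side:
H(X,Y) = -[(1/4)·log₂(1/4) + (1/4)·log₂(1/4) + (1/8)·log₂(1/8) + (3/8)·log₂(3/8)]
  = 0.5000 + 0.5000 + 0.3750 + 0.5306
  = 1.9056 bits

Right side:
Marginal P(X) (row sums):
  P(X=0) = 1/4 + 1/4 = 1/2
  P(X=1) = 1/8 + 3/8 = 1/2
H(X) = -[(1/2)·log₂(1/2) + (1/2)·log₂(1/2)]
  = 0.5000 + 0.5000
  = 1.0000 bits
H(Y|X) = -Σ P(X,Y)·log₂ P(Y|X), where P(Y|X) = P(X,Y) / P(X)
  (X=0,Y=0): P(Y|X) = (1/4)/(1/2) = 1/2;  -(1/4)·log₂(1/2) = 0.2500
  (X=0,Y=1): P(Y|X) = (1/4)/(1/2) = 1/2;  -(1/4)·log₂(1/2) = 0.2500
  (X=1,Y=0): P(Y|X) = (1/8)/(1/2) = 1/4;  -(1/8)·log₂(1/4) = 0.2500
  (X=1,Y=1): P(Y|X) = (3/8)/(1/2) = 3/4;  -(3/8)·log₂(3/4) = 0.1556
H(Y|X) = 0.2500 + 0.2500 + 0.2500 + 0.1556
  = 0.9056 bits
H(X) + H(Y|X) = 1.0000 + 0.9056 = 1.9056 bits

Both sides equal 1.9056 bits, so the chain rule holds ✓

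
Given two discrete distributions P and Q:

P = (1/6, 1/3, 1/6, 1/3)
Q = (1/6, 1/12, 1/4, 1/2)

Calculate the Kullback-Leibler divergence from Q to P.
D(P||Q) = Σ P(i) log₂(P(i)/Q(i))
  i=0: (1/6) × log₂((1/6)/(1/6)) = (1/6) × log₂(1) = 0.0000
  i=1: (1/3) × log₂((1/3)/(1/12)) = (1/3) × log₂(4) = 0.6667
  i=2: (1/6) × log₂((1/6)/(1/4)) = (1/6) × log₂(2/3) = -0.0975
  i=3: (1/3) × log₂((1/3)/(1/2)) = (1/3) × log₂(2/3) = -0.1950
D(P||Q) = 0.0000 + 0.6667 - 0.0975 - 0.1950
  = 0.3742 bits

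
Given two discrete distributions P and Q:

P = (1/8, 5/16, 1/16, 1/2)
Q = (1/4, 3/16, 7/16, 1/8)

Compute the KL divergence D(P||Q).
D(P||Q) = Σ P(i) log₂(P(i)/Q(i))
  i=0: (1/8) × log₂((1/8)/(1/4)) = (1/8) × log₂(1/2) = -0.1250
  i=1: (5/16) × log₂((5/16)/(3/16)) = (5/16) × log₂(5/3) = 0.2303
  i=2: (1/16) × log₂((1/16)/(7/16)) = (1/16) × log₂(1/7) = -0.1755
  i=3: (1/2) × log₂((1/2)/(1/8)) = (1/2) × log₂(4) = 1.0000
D(P||Q) = -0.1250 + 0.2303 - 0.1755 + 1.0000
  = 0.9298 bits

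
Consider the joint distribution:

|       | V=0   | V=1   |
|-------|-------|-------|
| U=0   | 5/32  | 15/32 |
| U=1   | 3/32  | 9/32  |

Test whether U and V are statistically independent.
Marginal P(U) (row sums):
  P(U=0) = 5/32 + 15/32 = 5/8
  P(U=1) = 3/32 + 9/32 = 3/8
Marginal P(V) (column sums):
  P(V=0) = 5/32 + 3/32 = 1/4
  P(V=1) = 15/32 + 9/32 = 3/4

U and V are independent iff P(U=i,V=j) = P(U=i)·P(V=j) for every cell.
  P(U=0)·P(V=0) = 5/8 × 1/4 = 5/32 = P(U=0,V=0) ✓
  P(U=0)·P(V=1) = 5/8 × 3/4 = 15/32 = P(U=0,V=1) ✓
  P(U=1)·P(V=0) = 3/8 × 1/4 = 3/32 = P(U=1,V=0) ✓
  P(U=1)·P(V=1) = 3/8 × 3/4 = 9/32 = P(U=1,V=1) ✓

Yes, U and V are independent: every cell factors, so I(U;V) = 0 bits.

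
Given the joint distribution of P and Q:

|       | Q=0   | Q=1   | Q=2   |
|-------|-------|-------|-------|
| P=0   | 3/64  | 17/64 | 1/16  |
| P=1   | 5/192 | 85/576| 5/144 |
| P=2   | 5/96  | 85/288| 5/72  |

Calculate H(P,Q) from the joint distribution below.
H(P,Q) = -Σ P(P,Q) log₂ P(P,Q), summed over the non-zero cells:
H(P,Q) = -[(3/64)·log₂(3/64) + (17/64)·log₂(17/64) + (1/16)·log₂(1/16) + (5/192)·log₂(5/192) + (85/576)·log₂(85/576) + (5/144)·log₂(5/144) + (5/96)·log₂(5/96) + (85/288)·log₂(85/288) + (5/72)·log₂(5/72)]
  = 0.2070 + 0.5080 + 0.2500 + 0.1371 + 0.4074 + 0.1683 + 0.2220 + 0.5196 + 0.2672
  = 2.6866 bits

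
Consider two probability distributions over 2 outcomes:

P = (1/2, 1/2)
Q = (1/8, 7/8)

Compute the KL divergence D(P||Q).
D(P||Q) = Σ P(i) log₂(P(i)/Q(i))
  i=0: (1/2) × log₂((1/2)/(1/8)) = (1/2) × log₂(4) = 1.0000
  i=1: (1/2) × log₂((1/2)/(7/8)) = (1/2) × log₂(4/7) = -0.4037
D(P||Q) = 1.0000 - 0.4037
  = 0.5963 bits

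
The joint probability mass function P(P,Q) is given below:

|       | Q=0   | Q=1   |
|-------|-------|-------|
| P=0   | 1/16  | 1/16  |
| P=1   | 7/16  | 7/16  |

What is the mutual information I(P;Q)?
Marginal P(P) (row sums):
  P(P=0) = 1/16 + 1/16 = 1/8
  P(P=1) = 7/16 + 7/16 = 7/8
Marginal P(Q) (column sums):
  P(Q=0) = 1/16 + 7/16 = 1/2
  P(Q=1) = 1/16 + 7/16 = 1/2

H(P) = -[(1/8)·log₂(1/8) + (7/8)·log₂(7/8)]
  = 0.3750 + 0.1686
  = 0.5436 bits
H(Q) = -[(1/2)·log₂(1/2) + (1/2)·log₂(1/2)]
  = 0.5000 + 0.5000
  = 1.0000 bits
H(P,Q) = -[(1/16)·log₂(1/16) + (1/16)·log₂(1/16) + (7/16)·log₂(7/16) + (7/16)·log₂(7/16)]
  = 0.2500 + 0.2500 + 0.5218 + 0.5218
  = 1.5436 bits

I(P;Q) = H(P) + H(Q) - H(P,Q)
  = 0.5436 + 1.0000 - 1.5436
  = 0.0000 bits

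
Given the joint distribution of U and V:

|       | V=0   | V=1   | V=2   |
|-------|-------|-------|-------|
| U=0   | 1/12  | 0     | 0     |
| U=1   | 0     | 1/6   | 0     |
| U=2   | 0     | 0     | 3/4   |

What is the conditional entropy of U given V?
Marginal P(V) (column sums):
  P(V=0) = 1/12 + 0 + 0 = 1/12
  P(V=1) = 0 + 1/6 + 0 = 1/6
  P(V=2) = 0 + 0 + 3/4 = 3/4

H(U|V) = -Σ P(U,V)·log₂ P(U|V), where P(U|V) = P(U,V) / P(V)
  (cells with P(U,V) = 0 contribute 0)
  (U=0,V=0): P(U|V) = (1/12)/(1/12) = 1;  -(1/12)·log₂(1) = 0.0000
  (U=1,V=1): P(U|V) = (1/6)/(1/6) = 1;  -(1/6)·log₂(1) = 0.0000
  (U=2,V=2): P(U|V) = (3/4)/(3/4) = 1;  -(3/4)·log₂(1) = 0.0000
H(U|V) = 0.0000 + 0.0000 + 0.0000
  = 0.0000 bits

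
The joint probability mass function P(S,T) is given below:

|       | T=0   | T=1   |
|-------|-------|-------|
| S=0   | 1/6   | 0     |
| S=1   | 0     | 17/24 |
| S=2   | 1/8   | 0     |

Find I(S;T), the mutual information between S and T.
Marginal P(S) (row sums):
  P(S=0) = 1/6 + 0 = 1/6
  P(S=1) = 0 + 17/24 = 17/24
  P(S=2) = 1/8 + 0 = 1/8
Marginal P(T) (column sums):
  P(T=0) = 1/6 + 0 + 1/8 = 7/24
  P(T=1) = 0 + 17/24 + 0 = 17/24

H(S) = -[(1/6)·log₂(1/6) + (17/24)·log₂(17/24) + (1/8)·log₂(1/8)]
  = 0.4308 + 0.3524 + 0.3750
  = 1.1582 bits
H(T) = -[(7/24)·log₂(7/24) + (17/24)·log₂(17/24)]
  = 0.5185 + 0.3524
  = 0.8709 bits
H(S,T) = -[(1/6)·log₂(1/6) + (17/24)·log₂(17/24) + (1/8)·log₂(1/8)]
  = 0.4308 + 0.3524 + 0.3750
  = 1.1582 bits

I(S;T) = H(S) + H(T) - H(S,T)
  = 1.1582 + 0.8709 - 1.1582
  = 0.8709 bits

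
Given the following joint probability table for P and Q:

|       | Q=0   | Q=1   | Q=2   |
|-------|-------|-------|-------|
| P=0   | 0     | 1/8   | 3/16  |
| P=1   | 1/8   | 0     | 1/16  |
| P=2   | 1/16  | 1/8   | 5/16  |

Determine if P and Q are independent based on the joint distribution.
Marginal P(P) (row sums):
  P(P=0) = 0 + 1/8 + 3/16 = 5/16
  P(P=1) = 1/8 + 0 + 1/16 = 3/16
  P(P=2) = 1/16 + 1/8 + 5/16 = 1/2
Marginal P(Q) (column sums):
  P(Q=0) = 0 + 1/8 + 1/16 = 3/16
  P(Q=1) = 1/8 + 0 + 1/8 = 1/4
  P(Q=2) = 3/16 + 1/16 + 5/16 = 9/16

P and Q are independent iff P(P=i,Q=j) = P(P=i)·P(Q=j) for every cell.
  P(P=0)·P(Q=0) = 5/16 × 3/16 = 15/256, but P(P=0,Q=0) = 0 ✗

No, P and Q are not independent. Quantitatively, I(P;Q) > 0:

H(P) = -[(5/16)·log₂(5/16) + (3/16)·log₂(3/16) + (1/2)·log₂(1/2)]
  = 0.5244 + 0.4528 + 0.5000
  = 1.4772 bits
H(Q) = -[(3/16)·log₂(3/16) + (1/4)·log₂(1/4) + (9/16)·log₂(9/16)]
  = 0.4528 + 0.5000 + 0.4669
  = 1.4197 bits
H(P,Q) = -[(1/8)·log₂(1/8) + (3/16)·log₂(3/16) + (1/8)·log₂(1/8) + (1/16)·log₂(1/16) + (1/16)·log₂(1/16) + (1/8)·log₂(1/8) + (5/16)·log₂(5/16)]
  = 0.3750 + 0.4528 + 0.3750 + 0.2500 + 0.2500 + 0.3750 + 0.5244
  = 2.6022 bits
I(P;Q) = H(P) + H(Q) - H(P,Q) = 1.4772 + 1.4197 - 2.6022 = 0.2947 bits > 0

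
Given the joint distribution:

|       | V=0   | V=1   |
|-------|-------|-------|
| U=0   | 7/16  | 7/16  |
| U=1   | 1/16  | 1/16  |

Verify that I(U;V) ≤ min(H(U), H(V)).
Marginal P(U) (row sums):
  P(U=0) = 7/16 + 7/16 = 7/8
  P(U=1) = 1/16 + 1/16 = 1/8
Marginal P(V) (column sums):
  P(V=0) = 7/16 + 1/16 = 1/2
  P(V=1) = 7/16 + 1/16 = 1/2

H(U) = -[(7/8)·log₂(7/8) + (1/8)·log₂(1/8)]
  = 0.1686 + 0.3750
  = 0.5436 bits
H(V) = -[(1/2)·log₂(1/2) + (1/2)·log₂(1/2)]
  = 0.5000 + 0.5000
  = 1.0000 bits
H(U,V) = -[(7/16)·log₂(7/16) + (7/16)·log₂(7/16) + (1/16)·log₂(1/16) + (1/16)·log₂(1/16)]
  = 0.5218 + 0.5218 + 0.2500 + 0.2500
  = 1.5436 bits

I(U;V) = H(U) + H(V) - H(U,V)
  = 0.5436 + 1.0000 - 1.5436
  = 0.0000 bits

min(H(U), H(V)) = min(0.5436, 1.0000) = 0.5436 bits
Since 0.0000 ≤ 0.5436, the bound is satisfied ✓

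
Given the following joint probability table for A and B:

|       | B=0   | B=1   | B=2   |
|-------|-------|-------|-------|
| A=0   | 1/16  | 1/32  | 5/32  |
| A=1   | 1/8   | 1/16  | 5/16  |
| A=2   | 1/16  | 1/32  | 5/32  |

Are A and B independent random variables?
Marginal P(A) (row sums):
  P(A=0) = 1/16 + 1/32 + 5/32 = 1/4
  P(A=1) = 1/8 + 1/16 + 5/16 = 1/2
  P(A=2) = 1/16 + 1/32 + 5/32 = 1/4
Marginal P(B) (column sums):
  P(B=0) = 1/16 + 1/8 + 1/16 = 1/4
  P(B=1) = 1/32 + 1/16 + 1/32 = 1/8
  P(B=2) = 5/32 + 5/16 + 5/32 = 5/8

A and B are independent iff P(A=i,B=j) = P(A=i)·P(B=j) for every cell.
  P(A=0)·P(B=0) = 1/4 × 1/4 = 1/16 = P(A=0,B=0) ✓
  P(A=0)·P(B=1) = 1/4 × 1/8 = 1/32 = P(A=0,B=1) ✓
  P(A=0)·P(B=2) = 1/4 × 5/8 = 5/32 = P(A=0,B=2) ✓
  P(A=1)·P(B=0) = 1/2 × 1/4 = 1/8 = P(A=1,B=0) ✓
  P(A=1)·P(B=1) = 1/2 × 1/8 = 1/16 = P(A=1,B=1) ✓
  P(A=1)·P(B=2) = 1/2 × 5/8 = 5/16 = P(A=1,B=2) ✓
  P(A=2)·P(B=0) = 1/4 × 1/4 = 1/16 = P(A=2,B=0) ✓
  P(A=2)·P(B=1) = 1/4 × 1/8 = 1/32 = P(A=2,B=1) ✓
  P(A=2)·P(B=2) = 1/4 × 5/8 = 5/32 = P(A=2,B=2) ✓

Yes, A and B are independent: every cell factors, so I(A;B) = 0 bits.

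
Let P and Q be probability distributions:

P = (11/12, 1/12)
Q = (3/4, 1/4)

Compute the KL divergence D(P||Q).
D(P||Q) = Σ P(i) log₂(P(i)/Q(i))
  i=0: (11/12) × log₂((11/12)/(3/4)) = (11/12) × log₂(11/9) = 0.2654
  i=1: (1/12) × log₂((1/12)/(1/4)) = (1/12) × log₂(1/3) = -0.1321
D(P||Q) = 0.2654 - 0.1321
  = 0.1333 bits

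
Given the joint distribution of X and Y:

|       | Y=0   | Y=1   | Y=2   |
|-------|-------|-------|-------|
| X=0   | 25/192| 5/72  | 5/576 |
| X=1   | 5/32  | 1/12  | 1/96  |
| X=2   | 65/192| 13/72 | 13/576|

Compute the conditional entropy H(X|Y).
Marginal P(Y) (column sums):
  P(Y=0) = 25/192 + 5/32 + 65/192 = 5/8
  P(Y=1) = 5/72 + 1/12 + 13/72 = 1/3
  P(Y=2) = 5/576 + 1/96 + 13/576 = 1/24

H(X|Y) = -Σ P(X,Y)·log₂ P(X|Y), where P(X|Y) = P(X,Y) / P(Y)
  (X=0,Y=0): P(X|Y) = (25/192)/(5/8) = 5/24;  -(25/192)·log₂(5/24) = 0.2947
  (X=0,Y=1): P(X|Y) = (5/72)/(1/3) = 5/24;  -(5/72)·log₂(5/24) = 0.1572
  (X=0,Y=2): P(X|Y) = (5/576)/(1/24) = 5/24;  -(5/576)·log₂(5/24) = 0.0196
  (X=1,Y=0): P(X|Y) = (5/32)/(5/8) = 1/4;  -(5/32)·log₂(1/4) = 0.3125
  (X=1,Y=1): P(X|Y) = (1/12)/(1/3) = 1/4;  -(1/12)·log₂(1/4) = 0.1667
  (X=1,Y=2): P(X|Y) = (1/96)/(1/24) = 1/4;  -(1/96)·log₂(1/4) = 0.0208
  (X=2,Y=0): P(X|Y) = (65/192)/(5/8) = 13/24;  -(65/192)·log₂(13/24) = 0.2994
  (X=2,Y=1): P(X|Y) = (13/72)/(1/3) = 13/24;  -(13/72)·log₂(13/24) = 0.1597
  (X=2,Y=2): P(X|Y) = (13/576)/(1/24) = 13/24;  -(13/576)·log₂(13/24) = 0.0200
H(X|Y) = 0.2947 + 0.1572 + 0.0196 + 0.3125 + 0.1667 + 0.0208 + 0.2994 + 0.1597 + 0.0200
  = 1.4506 bits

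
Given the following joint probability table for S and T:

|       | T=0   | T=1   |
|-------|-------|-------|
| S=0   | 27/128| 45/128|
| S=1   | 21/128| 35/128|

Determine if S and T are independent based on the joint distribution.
Marginal P(S) (row sums):
  P(S=0) = 27/128 + 45/128 = 9/16
  P(S=1) = 21/128 + 35/128 = 7/16
Marginal P(T) (column sums):
  P(T=0) = 27/128 + 21/128 = 3/8
  P(T=1) = 45/128 + 35/128 = 5/8

S and T are independent iff P(S=i,T=j) = P(S=i)·P(T=j) for every cell.
  P(S=0)·P(T=0) = 9/16 × 3/8 = 27/128 = P(S=0,T=0) ✓
  P(S=0)·P(T=1) = 9/16 × 5/8 = 45/128 = P(S=0,T=1) ✓
  P(S=1)·P(T=0) = 7/16 × 3/8 = 21/128 = P(S=1,T=0) ✓
  P(S=1)·P(T=1) = 7/16 × 5/8 = 35/128 = P(S=1,T=1) ✓

Yes, S and T are independent: every cell factors, so I(S;T) = 0 bits.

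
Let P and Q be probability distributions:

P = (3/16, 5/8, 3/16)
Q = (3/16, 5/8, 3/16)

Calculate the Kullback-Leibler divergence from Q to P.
D(P||Q) = Σ P(i) log₂(P(i)/Q(i))
  i=0: (3/16) × log₂((3/16)/(3/16)) = (3/16) × log₂(1) = 0.0000
  i=1: (5/8) × log₂((5/8)/(5/8)) = (5/8) × log₂(1) = 0.0000
  i=2: (3/16) × log₂((3/16)/(3/16)) = (3/16) × log₂(1) = 0.0000
D(P||Q) = 0.0000 + 0.0000 + 0.0000
  = 0.0000 bits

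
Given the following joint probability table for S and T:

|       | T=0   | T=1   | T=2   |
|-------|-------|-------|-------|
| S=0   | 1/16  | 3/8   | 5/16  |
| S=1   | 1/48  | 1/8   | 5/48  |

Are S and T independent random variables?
Marginal P(S) (row sums):
  P(S=0) = 1/16 + 3/8 + 5/16 = 3/4
  P(S=1) = 1/48 + 1/8 + 5/48 = 1/4
Marginal P(T) (column sums):
  P(T=0) = 1/16 + 1/48 = 1/12
  P(T=1) = 3/8 + 1/8 = 1/2
  P(T=2) = 5/16 + 5/48 = 5/12

S and T are independent iff P(S=i,T=j) = P(S=i)·P(T=j) for every cell.
  P(S=0)·P(T=0) = 3/4 × 1/12 = 1/16 = P(S=0,T=0) ✓
  P(S=0)·P(T=1) = 3/4 × 1/2 = 3/8 = P(S=0,T=1) ✓
  P(S=0)·P(T=2) = 3/4 × 5/12 = 5/16 = P(S=0,T=2) ✓
  P(S=1)·P(T=0) = 1/4 × 1/12 = 1/48 = P(S=1,T=0) ✓
  P(S=1)·P(T=1) = 1/4 × 1/2 = 1/8 = P(S=1,T=1) ✓
  P(S=1)·P(T=2) = 1/4 × 5/12 = 5/48 = P(S=1,T=2) ✓

Yes, S and T are independent: every cell factors, so I(S;T) = 0 bits.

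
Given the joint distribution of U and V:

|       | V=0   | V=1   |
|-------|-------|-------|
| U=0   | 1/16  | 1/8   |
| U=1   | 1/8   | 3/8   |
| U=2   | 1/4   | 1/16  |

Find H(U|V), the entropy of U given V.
Marginal P(V) (column sums):
  P(V=0) = 1/16 + 1/8 + 1/4 = 7/16
  P(V=1) = 1/8 + 3/8 + 1/16 = 9/16

H(U|V) = -Σ P(U,V)·log₂ P(U|V), where P(U|V) = P(U,V) / P(V)
  (U=0,V=0): P(U|V) = (1/16)/(7/16) = 1/7;  -(1/16)·log₂(1/7) = 0.1755
  (U=0,V=1): P(U|V) = (1/8)/(9/16) = 2/9;  -(1/8)·log₂(2/9) = 0.2712
  (U=1,V=0): P(U|V) = (1/8)/(7/16) = 2/7;  -(1/8)·log₂(2/7) = 0.2259
  (U=1,V=1): P(U|V) = (3/8)/(9/16) = 2/3;  -(3/8)·log₂(2/3) = 0.2194
  (U=2,V=0): P(U|V) = (1/4)/(7/16) = 4/7;  -(1/4)·log₂(4/7) = 0.2018
  (U=2,V=1): P(U|V) = (1/16)/(9/16) = 1/9;  -(1/16)·log₂(1/9) = 0.1981
H(U|V) = 0.1755 + 0.2712 + 0.2259 + 0.2194 + 0.2018 + 0.1981
  = 1.2919 bits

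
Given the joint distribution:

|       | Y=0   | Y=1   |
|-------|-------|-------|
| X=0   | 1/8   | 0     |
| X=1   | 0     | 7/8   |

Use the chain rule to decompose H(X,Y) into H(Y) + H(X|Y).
By the chain rule: H(X,Y) = H(Y) + H(X|Y)

Marginal P(Y) (column sums):
  P(Y=0) = 1/8 + 0 = 1/8
  P(Y=1) = 0 + 7/8 = 7/8
H(Y) = -[(1/8)·log₂(1/8) + (7/8)·log₂(7/8)]
  = 0.3750 + 0.1686
  = 0.5436 bits
H(X|Y) = -Σ P(X,Y)·log₂ P(X|Y), where P(X|Y) = P(X,Y) / P(Y)
  (cells with P(X,Y) = 0 contribute 0)
  (X=0,Y=0): P(X|Y) = (1/8)/(1/8) = 1;  -(1/8)·log₂(1) = 0.0000
  (X=1,Y=1): P(X|Y) = (7/8)/(7/8) = 1;  -(7/8)·log₂(1) = 0.0000
H(X|Y) = 0.0000 + 0.0000
  = 0.0000 bits

H(X,Y) = H(Y) + H(X|Y) = 0.5436 + 0.0000 = 0.5436 bits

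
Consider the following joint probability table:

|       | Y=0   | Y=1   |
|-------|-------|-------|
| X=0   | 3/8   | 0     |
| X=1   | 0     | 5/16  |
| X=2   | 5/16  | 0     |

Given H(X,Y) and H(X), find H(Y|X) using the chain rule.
From the chain rule: H(X,Y) = H(X) + H(Y|X)
Therefore: H(Y|X) = H(X,Y) - H(X)

H(X,Y) = -[(3/8)·log₂(3/8) + (5/16)·log₂(5/16) + (5/16)·log₂(5/16)]
  = 0.5306 + 0.5244 + 0.5244
  = 1.5794 bits
Marginal P(X) (row sums):
  P(X=0) = 3/8 + 0 = 3/8
  P(X=1) = 0 + 5/16 = 5/16
  P(X=2) = 5/16 + 0 = 5/16
H(X) = -[(3/8)·log₂(3/8) + (5/16)·log₂(5/16) + (5/16)·log₂(5/16)]
  = 0.5306 + 0.5244 + 0.5244
  = 1.5794 bits

H(Y|X) = 1.5794 - 1.5794 = 0.0000 bits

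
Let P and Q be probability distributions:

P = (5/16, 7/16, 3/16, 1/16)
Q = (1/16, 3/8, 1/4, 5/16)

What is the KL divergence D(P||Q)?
D(P||Q) = Σ P(i) log₂(P(i)/Q(i))
  i=0: (5/16) × log₂((5/16)/(1/16)) = (5/16) × log₂(5) = 0.7256
  i=1: (7/16) × log₂((7/16)/(3/8)) = (7/16) × log₂(7/6) = 0.0973
  i=2: (3/16) × log₂((3/16)/(1/4)) = (3/16) × log₂(3/4) = -0.0778
  i=3: (1/16) × log₂((1/16)/(5/16)) = (1/16) × log₂(1/5) = -0.1451
D(P||Q) = 0.7256 + 0.0973 - 0.0778 - 0.1451
  = 0.6000 bits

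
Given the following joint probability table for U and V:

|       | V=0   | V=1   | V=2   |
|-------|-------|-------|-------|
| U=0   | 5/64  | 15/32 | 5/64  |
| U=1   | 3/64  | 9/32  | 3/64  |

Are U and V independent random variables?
Marginal P(U) (row sums):
  P(U=0) = 5/64 + 15/32 + 5/64 = 5/8
  P(U=1) = 3/64 + 9/32 + 3/64 = 3/8
Marginal P(V) (column sums):
  P(V=0) = 5/64 + 3/64 = 1/8
  P(V=1) = 15/32 + 9/32 = 3/4
  P(V=2) = 5/64 + 3/64 = 1/8

U and V are independent iff P(U=i,V=j) = P(U=i)·P(V=j) for every cell.
  P(U=0)·P(V=0) = 5/8 × 1/8 = 5/64 = P(U=0,V=0) ✓
  P(U=0)·P(V=1) = 5/8 × 3/4 = 15/32 = P(U=0,V=1) ✓
  P(U=0)·P(V=2) = 5/8 × 1/8 = 5/64 = P(U=0,V=2) ✓
  P(U=1)·P(V=0) = 3/8 × 1/8 = 3/64 = P(U=1,V=0) ✓
  P(U=1)·P(V=1) = 3/8 × 3/4 = 9/32 = P(U=1,V=1) ✓
  P(U=1)·P(V=2) = 3/8 × 1/8 = 3/64 = P(U=1,V=2) ✓

Yes, U and V are independent: every cell factors, so I(U;V) = 0 bits.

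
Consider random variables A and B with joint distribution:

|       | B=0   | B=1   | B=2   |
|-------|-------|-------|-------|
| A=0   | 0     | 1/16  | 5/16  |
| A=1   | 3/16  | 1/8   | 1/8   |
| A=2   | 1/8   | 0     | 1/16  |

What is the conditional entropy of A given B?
Marginal P(B) (column sums):
  P(B=0) = 0 + 3/16 + 1/8 = 5/16
  P(B=1) = 1/16 + 1/8 + 0 = 3/16
  P(B=2) = 5/16 + 1/8 + 1/16 = 1/2

H(A|B) = -Σ P(A,B)·log₂ P(A|B), where P(A|B) = P(A,B) / P(B)
  (cells with P(A,B) = 0 contribute 0)
  (A=0,B=1): P(A|B) = (1/16)/(3/16) = 1/3;  -(1/16)·log₂(1/3) = 0.0991
  (A=0,B=2): P(A|B) = (5/16)/(1/2) = 5/8;  -(5/16)·log₂(5/8) = 0.2119
  (A=1,B=0): P(A|B) = (3/16)/(5/16) = 3/5;  -(3/16)·log₂(3/5) = 0.1382
  (A=1,B=1): P(A|B) = (1/8)/(3/16) = 2/3;  -(1/8)·log₂(2/3) = 0.0731
  (A=1,B=2): P(A|B) = (1/8)/(1/2) = 1/4;  -(1/8)·log₂(1/4) = 0.2500
  (A=2,B=0): P(A|B) = (1/8)/(5/16) = 2/5;  -(1/8)·log₂(2/5) = 0.1652
  (A=2,B=2): P(A|B) = (1/16)/(1/2) = 1/8;  -(1/16)·log₂(1/8) = 0.1875
H(A|B) = 0.0991 + 0.2119 + 0.1382 + 0.0731 + 0.2500 + 0.1652 + 0.1875
  = 1.1250 bits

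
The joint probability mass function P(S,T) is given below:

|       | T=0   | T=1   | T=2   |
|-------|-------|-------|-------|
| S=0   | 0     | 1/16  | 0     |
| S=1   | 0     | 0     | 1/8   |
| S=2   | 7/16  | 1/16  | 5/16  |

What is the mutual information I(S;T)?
Marginal P(S) (row sums):
  P(S=0) = 0 + 1/16 + 0 = 1/16
  P(S=1) = 0 + 0 + 1/8 = 1/8
  P(S=2) = 7/16 + 1/16 + 5/16 = 13/16
Marginal P(T) (column sums):
  P(T=0) = 0 + 0 + 7/16 = 7/16
  P(T=1) = 1/16 + 0 + 1/16 = 1/8
  P(T=2) = 0 + 1/8 + 5/16 = 7/16

H(S) = -[(1/16)·log₂(1/16) + (1/8)·log₂(1/8) + (13/16)·log₂(13/16)]
  = 0.2500 + 0.3750 + 0.2434
  = 0.8684 bits
H(T) = -[(7/16)·log₂(7/16) + (1/8)·log₂(1/8) + (7/16)·log₂(7/16)]
  = 0.5218 + 0.3750 + 0.5218
  = 1.4186 bits
H(S,T) = -[(1/16)·log₂(1/16) + (1/8)·log₂(1/8) + (7/16)·log₂(7/16) + (1/16)·log₂(1/16) + (5/16)·log₂(5/16)]
  = 0.2500 + 0.3750 + 0.5218 + 0.2500 + 0.5244
  = 1.9212 bits

I(S;T) = H(S) + H(T) - H(S,T)
  = 0.8684 + 1.4186 - 1.9212
  = 0.3658 bits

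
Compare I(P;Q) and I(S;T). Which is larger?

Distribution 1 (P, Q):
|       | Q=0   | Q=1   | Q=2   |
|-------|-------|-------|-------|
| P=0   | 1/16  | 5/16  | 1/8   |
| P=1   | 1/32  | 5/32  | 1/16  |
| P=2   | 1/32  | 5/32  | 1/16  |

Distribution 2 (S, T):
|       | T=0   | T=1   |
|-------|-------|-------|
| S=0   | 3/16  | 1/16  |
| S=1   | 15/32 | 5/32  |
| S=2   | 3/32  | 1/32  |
Distribution 1 (P, Q):
Marginal P(P) (row sums):
  P(P=0) = 1/16 + 5/16 + 1/8 = 1/2
  P(P=1) = 1/32 + 5/32 + 1/16 = 1/4
  P(P=2) = 1/32 + 5/32 + 1/16 = 1/4
Marginal P(Q) (column sums):
  P(Q=0) = 1/16 + 1/32 + 1/32 = 1/8
  P(Q=1) = 5/16 + 5/32 + 5/32 = 5/8
  P(Q=2) = 1/8 + 1/16 + 1/16 = 1/4

H(P) = -[(1/2)·log₂(1/2) + (1/4)·log₂(1/4) + (1/4)·log₂(1/4)]
  = 0.5000 + 0.5000 + 0.5000
  = 1.5000 bits
H(Q) = -[(1/8)·log₂(1/8) + (5/8)·log₂(5/8) + (1/4)·log₂(1/4)]
  = 0.3750 + 0.4238 + 0.5000
  = 1.2988 bits
H(P,Q) = -[(1/16)·log₂(1/16) + (5/16)·log₂(5/16) + (1/8)·log₂(1/8) + (1/32)·log₂(1/32) + (5/32)·log₂(5/32) + (1/16)·log₂(1/16) + (1/32)·log₂(1/32) + (5/32)·log₂(5/32) + (1/16)·log₂(1/16)]
  = 0.2500 + 0.5244 + 0.3750 + 0.1563 + 0.4184 + 0.2500 + 0.1563 + 0.4184 + 0.2500
  = 2.7988 bits

I(P;Q) = H(P) + H(Q) - H(P,Q)
  = 1.5000 + 1.2988 - 2.7988
  = 0.0000 bits

Distribution 2 (S, T):
Marginal P(S) (row sums):
  P(S=0) = 3/16 + 1/16 = 1/4
  P(S=1) = 15/32 + 5/32 = 5/8
  P(S=2) = 3/32 + 1/32 = 1/8
Marginal P(T) (column sums):
  P(T=0) = 3/16 + 15/32 + 3/32 = 3/4
  P(T=1) = 1/16 + 5/32 + 1/32 = 1/4

H(S) = -[(1/4)·log₂(1/4) + (5/8)·log₂(5/8) + (1/8)·log₂(1/8)]
  = 0.5000 + 0.4238 + 0.3750
  = 1.2988 bits
H(T) = -[(3/4)·log₂(3/4) + (1/4)·log₂(1/4)]
  = 0.3113 + 0.5000
  = 0.8113 bits
H(S,T) = -[(3/16)·log₂(3/16) + (1/16)·log₂(1/16) + (15/32)·log₂(15/32) + (5/32)·log₂(5/32) + (3/32)·log₂(3/32) + (1/32)·log₂(1/32)]
  = 0.4528 + 0.2500 + 0.5124 + 0.4184 + 0.3202 + 0.1563
  = 2.1101 bits

I(S;T) = H(S) + H(T) - H(S,T)
  = 1.2988 + 0.8113 - 2.1101
  = 0.0000 bits

Both joint tables factor as the product of their marginals, so I(P;Q) = I(S;T) = 0 bits: neither is larger (both pairs are independent).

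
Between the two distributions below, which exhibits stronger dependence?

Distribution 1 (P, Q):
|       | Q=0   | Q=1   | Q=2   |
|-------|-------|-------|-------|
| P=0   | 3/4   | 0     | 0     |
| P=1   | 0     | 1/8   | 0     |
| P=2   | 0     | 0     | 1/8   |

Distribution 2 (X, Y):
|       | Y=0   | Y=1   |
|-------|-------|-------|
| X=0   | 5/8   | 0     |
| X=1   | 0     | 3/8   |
Distribution 1 (P, Q):
Marginal P(P) (row sums):
  P(P=0) = 3/4 + 0 + 0 = 3/4
  P(P=1) = 0 + 1/8 + 0 = 1/8
  P(P=2) = 0 + 0 + 1/8 = 1/8
Marginal P(Q) (column sums):
  P(Q=0) = 3/4 + 0 + 0 = 3/4
  P(Q=1) = 0 + 1/8 + 0 = 1/8
  P(Q=2) = 0 + 0 + 1/8 = 1/8

H(P) = -[(3/4)·log₂(3/4) + (1/8)·log₂(1/8) + (1/8)·log₂(1/8)]
  = 0.3113 + 0.3750 + 0.3750
  = 1.0613 bits
H(Q) = -[(3/4)·log₂(3/4) + (1/8)·log₂(1/8) + (1/8)·log₂(1/8)]
  = 0.3113 + 0.3750 + 0.3750
  = 1.0613 bits
H(P,Q) = -[(3/4)·log₂(3/4) + (1/8)·log₂(1/8) + (1/8)·log₂(1/8)]
  = 0.3113 + 0.3750 + 0.3750
  = 1.0613 bits

I(P;Q) = H(P) + H(Q) - H(P,Q)
  = 1.0613 + 1.0613 - 1.0613
  = 1.0613 bits

Distribution 2 (X, Y):
Marginal P(X) (row sums):
  P(X=0) = 5/8 + 0 = 5/8
  P(X=1) = 0 + 3/8 = 3/8
Marginal P(Y) (column sums):
  P(Y=0) = 5/8 + 0 = 5/8
  P(Y=1) = 0 + 3/8 = 3/8

H(X) = -[(5/8)·log₂(5/8) + (3/8)·log₂(3/8)]
  = 0.4238 + 0.5306
  = 0.9544 bits
H(Y) = -[(5/8)·log₂(5/8) + (3/8)·log₂(3/8)]
  = 0.4238 + 0.5306
  = 0.9544 bits
H(X,Y) = -[(5/8)·log₂(5/8) + (3/8)·log₂(3/8)]
  = 0.4238 + 0.5306
  = 0.9544 bits

I(X;Y) = H(X) + H(Y) - H(X,Y)
  = 0.9544 + 0.9544 - 0.9544
  = 0.9544 bits

I(P;Q) = 1.0613 bits > I(X;Y) = 0.9544 bits, so (P, Q) has the higher mutual information (stronger dependence).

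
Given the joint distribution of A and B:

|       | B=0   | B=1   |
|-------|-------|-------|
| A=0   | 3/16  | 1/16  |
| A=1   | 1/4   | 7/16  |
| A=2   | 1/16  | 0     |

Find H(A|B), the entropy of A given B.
Marginal P(B) (column sums):
  P(B=0) = 3/16 + 1/4 + 1/16 = 1/2
  P(B=1) = 1/16 + 7/16 + 0 = 1/2

H(A|B) = -Σ P(A,B)·log₂ P(A|B), where P(A|B) = P(A,B) / P(B)
  (cells with P(A,B) = 0 contribute 0)
  (A=0,B=0): P(A|B) = (3/16)/(1/2) = 3/8;  -(3/16)·log₂(3/8) = 0.2653
  (A=0,B=1): P(A|B) = (1/16)/(1/2) = 1/8;  -(1/16)·log₂(1/8) = 0.1875
  (A=1,B=0): P(A|B) = (1/4)/(1/2) = 1/2;  -(1/4)·log₂(1/2) = 0.2500
  (A=1,B=1): P(A|B) = (7/16)/(1/2) = 7/8;  -(7/16)·log₂(7/8) = 0.0843
  (A=2,B=0): P(A|B) = (1/16)/(1/2) = 1/8;  -(1/16)·log₂(1/8) = 0.1875
H(A|B) = 0.2653 + 0.1875 + 0.2500 + 0.0843 + 0.1875
  = 0.9746 bits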